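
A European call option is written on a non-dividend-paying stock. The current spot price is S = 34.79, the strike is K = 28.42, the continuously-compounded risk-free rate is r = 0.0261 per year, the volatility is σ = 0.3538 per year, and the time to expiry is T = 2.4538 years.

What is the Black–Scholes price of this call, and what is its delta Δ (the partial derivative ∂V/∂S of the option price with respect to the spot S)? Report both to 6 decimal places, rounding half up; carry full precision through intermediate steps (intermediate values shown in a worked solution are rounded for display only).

σ√T = 0.3538·√2.4538 = 0.554214
d₁ = (ln(S/K) + (r+σ²/2)T) / (σ√T) = (ln(34.79/28.42) + (0.0261+0.3538²/2)·2.4538) / 0.554214 = (0.202237 + 0.217621) / 0.554214 = 0.757573
d₂ = d₁ − σ√T = 0.757573 − 0.554214 = 0.203359
e^{−rT} = e^{−0.0261·2.4538} = 0.937964
N(d₁) = 0.775647,  N(d₂) = 0.580573
Call price V = S·N(d₁) − K·e^{−rT}·N(d₂) = 26.984749 − 15.476287 = 11.508462
Δ = N(d₁) = 0.775647

price = 11.508462
Δ = 0.775647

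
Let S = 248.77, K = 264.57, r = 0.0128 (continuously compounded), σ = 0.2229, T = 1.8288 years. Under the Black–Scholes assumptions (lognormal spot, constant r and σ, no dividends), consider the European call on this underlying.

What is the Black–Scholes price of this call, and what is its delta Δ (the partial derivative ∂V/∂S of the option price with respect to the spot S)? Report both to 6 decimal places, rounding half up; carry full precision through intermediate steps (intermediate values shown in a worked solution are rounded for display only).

price = 25.784748
Δ = 0.509611

σ√T = 0.2229·√1.8288 = 0.301435
d₁ = (ln(S/K) + (r+σ²/2)T) / (σ√T) = (ln(248.77/264.57) + (0.0128+0.2229²/2)·1.8288) / 0.301435 = (-0.061577 + 0.068840) / 0.301435 = 0.024095
d₂ = d₁ − σ√T = 0.024095 − 0.301435 = -0.277340
e^{−rT} = e^{−0.0128·1.8288} = 0.976863
N(d₁) = 0.509611,  N(d₂) = 0.390760
Call price V = S·N(d₁) − K·e^{−rT}·N(d₂) = 126.776042 − 100.991295 = 25.784748
Δ = N(d₁) = 0.509611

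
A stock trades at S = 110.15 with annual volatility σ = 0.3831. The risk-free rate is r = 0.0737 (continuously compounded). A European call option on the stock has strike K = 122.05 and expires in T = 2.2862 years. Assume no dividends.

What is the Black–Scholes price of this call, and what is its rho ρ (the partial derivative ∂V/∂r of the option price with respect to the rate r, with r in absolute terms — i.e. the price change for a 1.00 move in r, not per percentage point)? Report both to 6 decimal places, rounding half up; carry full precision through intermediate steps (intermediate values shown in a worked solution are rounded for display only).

price = 27.967900
ρ = 101.426710

σ√T = 0.3831·√2.2862 = 0.579254
d₁ = (ln(S/K) + (r+σ²/2)T) / (σ√T) = (ln(110.15/122.05) + (0.0737+0.3831²/2)·2.2862) / 0.579254 = (-0.102588 + 0.336261) / 0.579254 = 0.403403
d₂ = d₁ − σ√T = 0.403403 − 0.579254 = -0.175851
e^{−rT} = e^{−0.0737·2.2862} = 0.844937
N(d₁) = 0.656674,  N(d₂) = 0.430205
Call price V = S·N(d₁) − K·e^{−rT}·N(d₂) = 72.332658 − 44.364758 = 27.967900
ρ = K·T·e^{−rT}·N(d₂) = 101.426710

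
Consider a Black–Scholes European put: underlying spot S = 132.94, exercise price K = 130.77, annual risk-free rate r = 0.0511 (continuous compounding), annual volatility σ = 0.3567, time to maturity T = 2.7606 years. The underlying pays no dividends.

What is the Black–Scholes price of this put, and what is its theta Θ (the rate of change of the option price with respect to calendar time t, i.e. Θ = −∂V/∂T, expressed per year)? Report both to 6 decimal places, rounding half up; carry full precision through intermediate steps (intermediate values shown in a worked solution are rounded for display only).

price = 20.009707
Θ = -1.888701

σ√T = 0.3567·√2.7606 = 0.592659
d₁ = (ln(S/K) + (r+σ²/2)T) / (σ√T) = (ln(132.94/130.77) + (0.0511+0.3567²/2)·2.7606) / 0.592659 = (0.016458 + 0.316689) / 0.592659 = 0.562122
d₂ = d₁ − σ√T = 0.562122 − 0.592659 = -0.030537
e^{−rT} = e^{−0.0511·2.7606} = 0.868431
N(−d₁) = 0.287016,  N(−d₂) = 0.512180
Put price V = K·e^{−rT}·N(−d₂) − S·N(−d₁) = 58.165660 − 38.155953 = 20.009707
φ(d₁) = (1/√(2π))·e^{−d₁²/2} = 0.340640
Θ = −S·φ(d₁)·σ/(2√T) + r·K·e^{−rT}·N(−d₂) = −4.860966 + 2.972265 = -1.888701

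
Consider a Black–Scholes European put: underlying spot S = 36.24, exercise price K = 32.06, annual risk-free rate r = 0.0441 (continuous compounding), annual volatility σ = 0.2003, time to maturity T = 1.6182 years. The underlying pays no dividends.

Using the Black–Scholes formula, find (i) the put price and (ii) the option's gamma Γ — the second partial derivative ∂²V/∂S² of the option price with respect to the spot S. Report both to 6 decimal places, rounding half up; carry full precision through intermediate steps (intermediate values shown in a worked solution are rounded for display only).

price = 1.073344
Γ = 0.029115

σ√T = 0.2003·√1.6182 = 0.254799
d₁ = (ln(S/K) + (r+σ²/2)T) / (σ√T) = (ln(36.24/32.06) + (0.0441+0.2003²/2)·1.6182) / 0.254799 = (0.122554 + 0.103824) / 0.254799 = 0.888459
d₂ = d₁ − σ√T = 0.888459 − 0.254799 = 0.633660
e^{−rT} = e^{−0.0441·1.6182} = 0.931124
N(−d₁) = 0.187147,  N(−d₂) = 0.263151
Put price V = K·e^{−rT}·N(−d₂) − S·N(−d₁) = 7.855549 − 6.782205 = 1.073344
φ(d₁) = (1/√(2π))·e^{−d₁²/2} = 0.268846
Γ = φ(d₁) / (S·σ·√T) = 0.029115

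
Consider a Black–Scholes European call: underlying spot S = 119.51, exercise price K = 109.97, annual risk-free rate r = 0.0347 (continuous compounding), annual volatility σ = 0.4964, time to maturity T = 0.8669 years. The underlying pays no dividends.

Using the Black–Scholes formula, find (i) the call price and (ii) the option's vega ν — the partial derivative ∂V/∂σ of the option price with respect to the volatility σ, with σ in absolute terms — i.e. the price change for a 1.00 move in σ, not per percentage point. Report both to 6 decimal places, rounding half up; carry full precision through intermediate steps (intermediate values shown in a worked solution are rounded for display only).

price = 27.677194
ν = 39.633469

σ√T = 0.4964·√0.8669 = 0.462185
d₁ = (ln(S/K) + (r+σ²/2)T) / (σ√T) = (ln(119.51/109.97) + (0.0347+0.4964²/2)·0.8669) / 0.462185 = (0.083192 + 0.136889) / 0.462185 = 0.476176
d₂ = d₁ − σ√T = 0.476176 − 0.462185 = 0.013990
e^{−rT} = e^{−0.0347·0.8669} = 0.970367
N(d₁) = 0.683025,  N(d₂) = 0.505581
Call price V = S·N(d₁) − K·e^{−rT}·N(d₂) = 81.628374 − 53.951179 = 27.677194
φ(d₁) = (1/√(2π))·e^{−d₁²/2} = 0.356183
ν = S·φ(d₁)·√T = 39.633469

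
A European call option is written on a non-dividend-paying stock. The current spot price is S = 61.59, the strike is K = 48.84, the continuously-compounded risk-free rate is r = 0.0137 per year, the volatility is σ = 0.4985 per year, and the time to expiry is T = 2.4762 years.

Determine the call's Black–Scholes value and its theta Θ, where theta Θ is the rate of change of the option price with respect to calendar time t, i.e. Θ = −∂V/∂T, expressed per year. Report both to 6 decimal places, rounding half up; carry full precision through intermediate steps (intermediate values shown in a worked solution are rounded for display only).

price = 24.677630
Θ = -3.288708

σ√T = 0.4985·√2.4762 = 0.784437
d₁ = (ln(S/K) + (r+σ²/2)T) / (σ√T) = (ln(61.59/48.84) + (0.0137+0.4985²/2)·2.4762) / 0.784437 = (0.231950 + 0.341595) / 0.784437 = 0.731154
d₂ = d₁ − σ√T = 0.731154 − 0.784437 = -0.053283
e^{−rT} = e^{−0.0137·2.4762} = 0.966645
N(d₁) = 0.767658,  N(d₂) = 0.478753
Call price V = S·N(d₁) − K·e^{−rT}·N(d₂) = 47.280029 − 22.602398 = 24.677630
φ(d₁) = (1/√(2π))·e^{−d₁²/2} = 0.305370
Θ = −S·φ(d₁)·σ/(2√T) − r·K·e^{−rT}·N(d₂) = −2.979055 − 0.309653 = -3.288708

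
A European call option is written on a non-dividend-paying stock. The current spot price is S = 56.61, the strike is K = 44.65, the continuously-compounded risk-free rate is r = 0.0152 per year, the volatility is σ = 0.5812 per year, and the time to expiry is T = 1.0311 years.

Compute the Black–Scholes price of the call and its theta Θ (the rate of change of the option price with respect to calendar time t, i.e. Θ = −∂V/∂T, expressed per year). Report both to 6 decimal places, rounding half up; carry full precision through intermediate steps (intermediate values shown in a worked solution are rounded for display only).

price = 19.015408
Θ = -5.343431

σ√T = 0.5812·√1.0311 = 0.590168
d₁ = (ln(S/K) + (r+σ²/2)T) / (σ√T) = (ln(56.61/44.65) + (0.0152+0.5812²/2)·1.0311) / 0.590168 = (0.237331 + 0.189822) / 0.590168 = 0.723782
d₂ = d₁ − σ√T = 0.723782 − 0.590168 = 0.133614
e^{−rT} = e^{−0.0152·1.0311} = 0.984449
N(d₁) = 0.765400,  N(d₂) = 0.553146
Call price V = S·N(d₁) − K·e^{−rT}·N(d₂) = 43.329310 − 24.313903 = 19.015408
φ(d₁) = (1/√(2π))·e^{−d₁²/2} = 0.307012
Θ = −S·φ(d₁)·σ/(2√T) − r·K·e^{−rT}·N(d₂) = −4.973860 − 0.369571 = -5.343431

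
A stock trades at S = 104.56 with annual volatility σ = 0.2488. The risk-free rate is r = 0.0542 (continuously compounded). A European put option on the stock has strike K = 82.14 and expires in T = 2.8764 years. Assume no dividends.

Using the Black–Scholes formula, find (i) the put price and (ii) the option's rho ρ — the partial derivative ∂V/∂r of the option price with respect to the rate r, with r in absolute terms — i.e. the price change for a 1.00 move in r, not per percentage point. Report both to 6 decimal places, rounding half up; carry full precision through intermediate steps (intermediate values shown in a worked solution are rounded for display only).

σ√T = 0.2488·√2.8764 = 0.421964
d₁ = (ln(S/K) + (r+σ²/2)T) / (σ√T) = (ln(104.56/82.14) + (0.0542+0.2488²/2)·2.8764) / 0.421964 = (0.241336 + 0.244928) / 0.421964 = 1.152382
d₂ = d₁ − σ√T = 1.152382 − 0.421964 = 0.730419
e^{−rT} = e^{−0.0542·2.8764} = 0.855644
N(−d₁) = 0.124582,  N(−d₂) = 0.232567
Put price V = K·e^{−rT}·N(−d₂) − S·N(−d₁) = 16.345420 − 13.026291 = 3.319129
ρ = −K·T·e^{−rT}·N(−d₂) = -47.015966

price = 3.319129
ρ = -47.015966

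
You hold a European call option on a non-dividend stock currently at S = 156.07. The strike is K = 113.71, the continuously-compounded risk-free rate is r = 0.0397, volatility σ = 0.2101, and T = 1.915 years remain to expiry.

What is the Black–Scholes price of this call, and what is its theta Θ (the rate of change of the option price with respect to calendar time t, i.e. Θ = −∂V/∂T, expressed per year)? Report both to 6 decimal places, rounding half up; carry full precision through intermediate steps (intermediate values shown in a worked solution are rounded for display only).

σ√T = 0.2101·√1.915 = 0.290744
d₁ = (ln(S/K) + (r+σ²/2)T) / (σ√T) = (ln(156.07/113.71) + (0.0397+0.2101²/2)·1.915) / 0.290744 = (0.316653 + 0.118291) / 0.290744 = 1.495973
d₂ = d₁ − σ√T = 1.495973 − 0.290744 = 1.205229
e^{−rT} = e^{−0.0397·1.915} = 0.926793
N(d₁) = 0.932670,  N(d₂) = 0.885943
Call price V = S·N(d₁) − K·e^{−rT}·N(d₂) = 145.561746 − 93.365569 = 52.196177
φ(d₁) = (1/√(2π))·e^{−d₁²/2} = 0.130301
Θ = −S·φ(d₁)·σ/(2√T) − r·K·e^{−rT}·N(d₂) = −1.543761 − 3.706613 = -5.250374

price = 52.196177
Θ = -5.250374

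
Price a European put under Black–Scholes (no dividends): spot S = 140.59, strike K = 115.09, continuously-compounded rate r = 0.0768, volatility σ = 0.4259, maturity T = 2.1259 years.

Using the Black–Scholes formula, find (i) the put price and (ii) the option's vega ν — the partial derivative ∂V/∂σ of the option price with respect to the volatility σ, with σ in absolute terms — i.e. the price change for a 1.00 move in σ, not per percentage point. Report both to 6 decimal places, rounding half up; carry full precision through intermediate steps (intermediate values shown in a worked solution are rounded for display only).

price = 12.258220
ν = 54.755082

σ√T = 0.4259·√2.1259 = 0.620982
d₁ = (ln(S/K) + (r+σ²/2)T) / (σ√T) = (ln(140.59/115.09) + (0.0768+0.4259²/2)·2.1259) / 0.620982 = (0.200133 + 0.356078) / 0.620982 = 0.895697
d₂ = d₁ − σ√T = 0.895697 − 0.620982 = 0.274715
e^{−rT} = e^{−0.0768·2.1259} = 0.849363
N(−d₁) = 0.185207,  N(−d₂) = 0.391768
Put price V = K·e^{−rT}·N(−d₂) − S·N(−d₁) = 38.296507 − 26.038287 = 12.258220
φ(d₁) = (1/√(2π))·e^{−d₁²/2} = 0.267115
ν = S·φ(d₁)·√T = 54.755082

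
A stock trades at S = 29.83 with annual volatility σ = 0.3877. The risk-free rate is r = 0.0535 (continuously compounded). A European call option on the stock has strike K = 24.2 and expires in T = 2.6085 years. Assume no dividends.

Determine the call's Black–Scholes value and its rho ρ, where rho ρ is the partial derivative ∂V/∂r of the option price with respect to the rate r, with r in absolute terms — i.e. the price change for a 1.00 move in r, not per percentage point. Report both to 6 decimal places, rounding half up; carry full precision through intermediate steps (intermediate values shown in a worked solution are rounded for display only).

σ√T = 0.3877·√2.6085 = 0.626169
d₁ = (ln(S/K) + (r+σ²/2)T) / (σ√T) = (ln(29.83/24.2) + (0.0535+0.3877²/2)·2.6085) / 0.626169 = (0.209162 + 0.335598) / 0.626169 = 0.869990
d₂ = d₁ − σ√T = 0.869990 − 0.626169 = 0.243821
e^{−rT} = e^{−0.0535·2.6085} = 0.869745
N(d₁) = 0.807847,  N(d₂) = 0.596315
Call price V = S·N(d₁) − K·e^{−rT}·N(d₂) = 24.098076 − 12.551150 = 11.546926
ρ = K·T·e^{−rT}·N(d₂) = 32.739675

price = 11.546926
ρ = 32.739675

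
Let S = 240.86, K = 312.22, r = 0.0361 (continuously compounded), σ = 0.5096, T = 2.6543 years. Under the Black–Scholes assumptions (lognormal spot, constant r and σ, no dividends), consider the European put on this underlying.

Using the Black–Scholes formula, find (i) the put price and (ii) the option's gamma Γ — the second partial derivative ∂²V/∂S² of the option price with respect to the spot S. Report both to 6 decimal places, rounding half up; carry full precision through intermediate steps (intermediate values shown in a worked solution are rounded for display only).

σ√T = 0.5096·√2.6543 = 0.830241
d₁ = (ln(S/K) + (r+σ²/2)T) / (σ√T) = (ln(240.86/312.22) + (0.0361+0.5096²/2)·2.6543) / 0.830241 = (-0.259492 + 0.440471) / 0.830241 = 0.217983
d₂ = d₁ − σ√T = 0.217983 − 0.830241 = -0.612259
e^{−rT} = e^{−0.0361·2.6543} = 0.908627
N(−d₁) = 0.413721,  N(−d₂) = 0.729817
Put price V = K·e^{−rT}·N(−d₂) − S·N(−d₁) = 207.042873 − 99.648890 = 107.393983
φ(d₁) = (1/√(2π))·e^{−d₁²/2} = 0.389576
Γ = φ(d₁) / (S·σ·√T) = 0.001948

price = 107.393983
Γ = 0.001948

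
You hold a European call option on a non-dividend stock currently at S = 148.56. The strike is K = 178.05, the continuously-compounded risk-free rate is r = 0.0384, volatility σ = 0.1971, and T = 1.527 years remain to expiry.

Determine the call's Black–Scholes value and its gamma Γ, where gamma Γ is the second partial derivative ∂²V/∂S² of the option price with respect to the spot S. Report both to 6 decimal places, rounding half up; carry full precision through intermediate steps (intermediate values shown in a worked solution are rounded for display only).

price = 7.548088
Γ = 0.010254

σ√T = 0.1971·√1.527 = 0.243560
d₁ = (ln(S/K) + (r+σ²/2)T) / (σ√T) = (ln(148.56/178.05) + (0.0384+0.1971²/2)·1.527) / 0.243560 = (-0.181075 + 0.088298) / 0.243560 = -0.380924
d₂ = d₁ − σ√T = -0.380924 − 0.243560 = -0.624484
e^{−rT} = e^{−0.0384·1.527} = 0.943049
N(d₁) = 0.351630,  N(d₂) = 0.266155
Call price V = S·N(d₁) − K·e^{−rT}·N(d₂) = 52.238116 − 44.690029 = 7.548088
φ(d₁) = (1/√(2π))·e^{−d₁²/2} = 0.371023
Γ = φ(d₁) / (S·σ·√T) = 0.010254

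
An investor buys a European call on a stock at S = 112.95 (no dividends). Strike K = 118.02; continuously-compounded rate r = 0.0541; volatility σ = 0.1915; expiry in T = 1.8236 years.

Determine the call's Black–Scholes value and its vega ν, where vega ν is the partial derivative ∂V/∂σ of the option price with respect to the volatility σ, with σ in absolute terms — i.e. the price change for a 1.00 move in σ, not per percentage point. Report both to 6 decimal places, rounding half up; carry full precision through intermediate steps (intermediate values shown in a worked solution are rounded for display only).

σ√T = 0.1915·√1.8236 = 0.258603
d₁ = (ln(S/K) + (r+σ²/2)T) / (σ√T) = (ln(112.95/118.02) + (0.0541+0.1915²/2)·1.8236) / 0.258603 = (-0.043909 + 0.132095) / 0.258603 = 0.341008
d₂ = d₁ − σ√T = 0.341008 − 0.258603 = 0.082405
e^{−rT} = e^{−0.0541·1.8236} = 0.906054
N(d₁) = 0.633451,  N(d₂) = 0.532838
Call price V = S·N(d₁) − K·e^{−rT}·N(d₂) = 71.548310 − 56.977632 = 14.570677
φ(d₁) = (1/√(2π))·e^{−d₁²/2} = 0.376408
ν = S·φ(d₁)·√T = 57.412946

price = 14.570677
ν = 57.412946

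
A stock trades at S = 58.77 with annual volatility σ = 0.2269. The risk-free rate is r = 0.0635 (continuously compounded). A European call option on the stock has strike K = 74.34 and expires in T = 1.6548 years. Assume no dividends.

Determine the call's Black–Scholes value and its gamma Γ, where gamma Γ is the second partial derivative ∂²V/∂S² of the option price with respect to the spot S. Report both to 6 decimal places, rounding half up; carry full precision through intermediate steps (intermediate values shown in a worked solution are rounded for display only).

σ√T = 0.2269·√1.6548 = 0.291882
d₁ = (ln(S/K) + (r+σ²/2)T) / (σ√T) = (ln(58.77/74.34) + (0.0635+0.2269²/2)·1.6548) / 0.291882 = (-0.235018 + 0.147677) / 0.291882 = -0.299232
d₂ = d₁ − σ√T = -0.299232 − 0.291882 = -0.591114
e^{−rT} = e^{−0.0635·1.6548} = 0.900253
N(d₁) = 0.382382,  N(d₂) = 0.277222
Call price V = S·N(d₁) − K·e^{−rT}·N(d₂) = 22.472571 − 18.553034 = 3.919537
φ(d₁) = (1/√(2π))·e^{−d₁²/2} = 0.381476
Γ = φ(d₁) / (S·σ·√T) = 0.022238

price = 3.919537
Γ = 0.022238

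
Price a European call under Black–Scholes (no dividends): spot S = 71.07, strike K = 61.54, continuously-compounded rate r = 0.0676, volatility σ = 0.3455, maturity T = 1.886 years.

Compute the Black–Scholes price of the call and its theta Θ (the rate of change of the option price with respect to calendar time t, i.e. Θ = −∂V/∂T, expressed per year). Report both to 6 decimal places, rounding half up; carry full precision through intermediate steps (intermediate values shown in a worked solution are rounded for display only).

σ√T = 0.3455·√1.886 = 0.474481
d₁ = (ln(S/K) + (r+σ²/2)T) / (σ√T) = (ln(71.07/61.54) + (0.0676+0.3455²/2)·1.886) / 0.474481 = (0.143978 + 0.240060) / 0.474481 = 0.809385
d₂ = d₁ − σ√T = 0.809385 − 0.474481 = 0.334904
e^{−rT} = e^{−0.0676·1.886} = 0.880299
N(d₁) = 0.790853,  N(d₂) = 0.631151
Call price V = S·N(d₁) − K·e^{−rT}·N(d₂) = 56.205925 − 34.191728 = 22.014196
φ(d₁) = (1/√(2π))·e^{−d₁²/2} = 0.287512
Θ = −S·φ(d₁)·σ/(2√T) − r·K·e^{−rT}·N(d₂) = −2.570335 − 2.311361 = -4.881696

price = 22.014196
Θ = -4.881696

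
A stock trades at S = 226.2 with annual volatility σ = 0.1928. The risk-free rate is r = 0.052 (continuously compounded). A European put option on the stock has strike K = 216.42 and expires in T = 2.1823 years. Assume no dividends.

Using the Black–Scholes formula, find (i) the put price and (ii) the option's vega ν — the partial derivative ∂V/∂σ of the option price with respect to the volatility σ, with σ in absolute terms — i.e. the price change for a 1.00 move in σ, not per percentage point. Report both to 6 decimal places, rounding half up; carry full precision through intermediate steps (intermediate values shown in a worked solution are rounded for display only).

price = 10.764483
ν = 104.631760

σ√T = 0.1928·√2.1823 = 0.284816
d₁ = (ln(S/K) + (r+σ²/2)T) / (σ√T) = (ln(226.2/216.42) + (0.052+0.1928²/2)·2.1823) / 0.284816 = (0.044199 + 0.154040) / 0.284816 = 0.696022
d₂ = d₁ − σ√T = 0.696022 − 0.284816 = 0.411206
e^{−rT} = e^{−0.052·2.1823} = 0.892722
N(−d₁) = 0.243207,  N(−d₂) = 0.340461
Put price V = K·e^{−rT}·N(−d₂) − S·N(−d₁) = 65.777999 − 55.013515 = 10.764483
φ(d₁) = (1/√(2π))·e^{−d₁²/2} = 0.313122
ν = S·φ(d₁)·√T = 104.631760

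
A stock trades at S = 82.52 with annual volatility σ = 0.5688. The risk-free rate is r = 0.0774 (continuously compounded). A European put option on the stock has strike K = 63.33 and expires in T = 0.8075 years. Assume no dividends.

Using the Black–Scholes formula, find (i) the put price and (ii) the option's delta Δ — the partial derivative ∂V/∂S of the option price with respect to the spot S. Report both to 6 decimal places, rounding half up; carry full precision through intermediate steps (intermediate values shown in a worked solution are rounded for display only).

price = 5.555835
Δ = -0.185212

σ√T = 0.5688·√0.8075 = 0.511129
d₁ = (ln(S/K) + (r+σ²/2)T) / (σ√T) = (ln(82.52/63.33) + (0.0774+0.5688²/2)·0.8075) / 0.511129 = (0.264682 + 0.193127) / 0.511129 = 0.895681
d₂ = d₁ − σ√T = 0.895681 − 0.511129 = 0.384551
e^{−rT} = e^{−0.0774·0.8075} = 0.939413
N(−d₁) = 0.185212,  N(−d₂) = 0.350285
Put price V = K·e^{−rT}·N(−d₂) − S·N(−d₁) = 20.839504 − 15.283669 = 5.555835
Δ = −N(−d₁) = -0.185212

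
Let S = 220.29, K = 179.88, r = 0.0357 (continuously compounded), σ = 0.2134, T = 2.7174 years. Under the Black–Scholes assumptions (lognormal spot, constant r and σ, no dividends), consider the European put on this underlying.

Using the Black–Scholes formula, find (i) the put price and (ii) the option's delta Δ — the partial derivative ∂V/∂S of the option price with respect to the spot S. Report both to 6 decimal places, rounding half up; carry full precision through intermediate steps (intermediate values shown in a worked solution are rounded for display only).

price = 7.244079
Δ = -0.152035

σ√T = 0.2134·√2.7174 = 0.351780
d₁ = (ln(S/K) + (r+σ²/2)T) / (σ√T) = (ln(220.29/179.88) + (0.0357+0.2134²/2)·2.7174) / 0.351780 = (0.202655 + 0.158886) / 0.351780 = 1.027746
d₂ = d₁ − σ√T = 1.027746 − 0.351780 = 0.675966
e^{−rT} = e^{−0.0357·2.7174} = 0.907546
N(−d₁) = 0.152035,  N(−d₂) = 0.249531
Put price V = K·e^{−rT}·N(−d₂) − S·N(−d₁) = 40.735773 − 33.491694 = 7.244079
Δ = −N(−d₁) = -0.152035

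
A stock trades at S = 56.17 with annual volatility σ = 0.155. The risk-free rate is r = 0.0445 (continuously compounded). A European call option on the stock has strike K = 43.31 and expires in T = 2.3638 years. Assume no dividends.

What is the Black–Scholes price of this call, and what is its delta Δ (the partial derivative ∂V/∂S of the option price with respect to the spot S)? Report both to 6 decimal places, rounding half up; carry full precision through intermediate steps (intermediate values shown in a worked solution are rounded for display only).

price = 17.486164
Δ = 0.950690

σ√T = 0.155·√2.3638 = 0.238307
d₁ = (ln(S/K) + (r+σ²/2)T) / (σ√T) = (ln(56.17/43.31) + (0.0445+0.155²/2)·2.3638) / 0.238307 = (0.259999 + 0.133584) / 0.238307 = 1.651581
d₂ = d₁ − σ√T = 1.651581 − 0.238307 = 1.413274
e^{−rT} = e^{−0.0445·2.3638} = 0.900154
N(d₁) = 0.950690,  N(d₂) = 0.921212
Call price V = S·N(d₁) − K·e^{−rT}·N(d₂) = 53.400256 − 35.914092 = 17.486164
Δ = N(d₁) = 0.950690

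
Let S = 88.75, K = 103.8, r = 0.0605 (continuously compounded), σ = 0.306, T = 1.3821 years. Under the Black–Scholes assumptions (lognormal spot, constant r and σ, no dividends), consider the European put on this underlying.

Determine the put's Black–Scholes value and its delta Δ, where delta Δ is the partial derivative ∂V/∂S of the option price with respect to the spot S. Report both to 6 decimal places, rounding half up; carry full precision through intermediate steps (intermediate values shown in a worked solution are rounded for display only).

σ√T = 0.306·√1.3821 = 0.359742
d₁ = (ln(S/K) + (r+σ²/2)T) / (σ√T) = (ln(88.75/103.8) + (0.0605+0.306²/2)·1.3821) / 0.359742 = (-0.156643 + 0.148324) / 0.359742 = -0.023123
d₂ = d₁ − σ√T = -0.023123 − 0.359742 = -0.382865
e^{−rT} = e^{−0.0605·1.3821} = 0.919783
N(−d₁) = 0.509224,  N(−d₂) = 0.649090
Put price V = K·e^{−rT}·N(−d₂) − S·N(−d₁) = 61.970915 − 45.193625 = 16.777290
Δ = −N(−d₁) = -0.509224

price = 16.777290
Δ = -0.509224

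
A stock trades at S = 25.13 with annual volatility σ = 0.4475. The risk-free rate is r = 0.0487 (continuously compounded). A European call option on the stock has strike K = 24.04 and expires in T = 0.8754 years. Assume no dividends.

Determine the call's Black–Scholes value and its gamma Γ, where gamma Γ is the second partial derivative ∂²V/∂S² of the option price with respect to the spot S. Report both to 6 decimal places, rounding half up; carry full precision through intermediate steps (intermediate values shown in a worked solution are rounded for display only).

σ√T = 0.4475·√0.8754 = 0.418694
d₁ = (ln(S/K) + (r+σ²/2)T) / (σ√T) = (ln(25.13/24.04) + (0.0487+0.4475²/2)·0.8754) / 0.418694 = (0.044343 + 0.130284) / 0.418694 = 0.417077
d₂ = d₁ − σ√T = 0.417077 − 0.418694 = -0.001617
e^{−rT} = e^{−0.0487·0.8754} = 0.958264
N(d₁) = 0.661689,  N(d₂) = 0.499355
Call price V = S·N(d₁) − K·e^{−rT}·N(d₂) = 16.628242 − 11.503474 = 5.124767
φ(d₁) = (1/√(2π))·e^{−d₁²/2} = 0.365710
Γ = φ(d₁) / (S·σ·√T) = 0.034757

price = 5.124767
Γ = 0.034757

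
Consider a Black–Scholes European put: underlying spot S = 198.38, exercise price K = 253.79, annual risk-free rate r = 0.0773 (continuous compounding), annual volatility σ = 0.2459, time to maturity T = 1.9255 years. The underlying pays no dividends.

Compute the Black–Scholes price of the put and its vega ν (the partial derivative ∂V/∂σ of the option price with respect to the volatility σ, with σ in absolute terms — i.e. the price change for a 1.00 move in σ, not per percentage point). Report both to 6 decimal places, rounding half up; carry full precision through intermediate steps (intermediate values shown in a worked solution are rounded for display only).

σ√T = 0.2459·√1.9255 = 0.341217
d₁ = (ln(S/K) + (r+σ²/2)T) / (σ√T) = (ln(198.38/253.79) + (0.0773+0.2459²/2)·1.9255) / 0.341217 = (-0.246323 + 0.207056) / 0.341217 = -0.115080
d₂ = d₁ − σ√T = -0.115080 − 0.341217 = -0.456297
e^{−rT} = e^{−0.0773·1.9255} = 0.861706
N(−d₁) = 0.545809,  N(−d₂) = 0.675912
Put price V = K·e^{−rT}·N(−d₂) − S·N(−d₁) = 147.816718 − 108.277613 = 39.539105
φ(d₁) = (1/√(2π))·e^{−d₁²/2} = 0.396309
ν = S·φ(d₁)·√T = 109.094774

price = 39.539105
ν = 109.094774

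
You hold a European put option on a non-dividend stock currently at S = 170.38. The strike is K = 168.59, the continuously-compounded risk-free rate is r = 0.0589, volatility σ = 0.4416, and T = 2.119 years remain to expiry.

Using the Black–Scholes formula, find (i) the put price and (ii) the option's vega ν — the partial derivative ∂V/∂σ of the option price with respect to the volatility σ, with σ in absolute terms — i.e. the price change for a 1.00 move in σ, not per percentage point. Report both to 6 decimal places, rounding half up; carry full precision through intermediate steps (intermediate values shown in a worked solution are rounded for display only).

σ√T = 0.4416·√2.119 = 0.642828
d₁ = (ln(S/K) + (r+σ²/2)T) / (σ√T) = (ln(170.38/168.59) + (0.0589+0.4416²/2)·2.119) / 0.642828 = (0.010562 + 0.331423) / 0.642828 = 0.532000
d₂ = d₁ − σ√T = 0.532000 − 0.642828 = -0.110828
e^{−rT} = e^{−0.0589·2.119} = 0.882665
N(−d₁) = 0.297363,  N(−d₂) = 0.544123
Put price V = K·e^{−rT}·N(−d₂) − S·N(−d₁) = 80.970232 − 50.664709 = 30.305524
φ(d₁) = (1/√(2π))·e^{−d₁²/2} = 0.346300
ν = S·φ(d₁)·√T = 85.888750

price = 30.305524
ν = 85.888750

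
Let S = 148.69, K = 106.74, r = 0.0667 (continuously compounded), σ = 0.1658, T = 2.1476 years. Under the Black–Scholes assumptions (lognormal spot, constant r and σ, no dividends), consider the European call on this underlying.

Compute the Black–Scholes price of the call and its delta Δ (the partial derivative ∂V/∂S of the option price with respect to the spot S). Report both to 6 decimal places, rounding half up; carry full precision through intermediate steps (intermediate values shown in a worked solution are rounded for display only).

price = 56.467370
Δ = 0.981018

σ√T = 0.1658·√2.1476 = 0.242975
d₁ = (ln(S/K) + (r+σ²/2)T) / (σ√T) = (ln(148.69/106.74) + (0.0667+0.1658²/2)·2.1476) / 0.242975 = (0.331468 + 0.172763) / 0.242975 = 2.075240
d₂ = d₁ − σ√T = 2.075240 − 0.242975 = 1.832265
e^{−rT} = e^{−0.0667·2.1476} = 0.866542
N(d₁) = 0.981018,  N(d₂) = 0.966544
Call price V = S·N(d₁) − K·e^{−rT}·N(d₂) = 145.867542 − 89.400172 = 56.467370
Δ = N(d₁) = 0.981018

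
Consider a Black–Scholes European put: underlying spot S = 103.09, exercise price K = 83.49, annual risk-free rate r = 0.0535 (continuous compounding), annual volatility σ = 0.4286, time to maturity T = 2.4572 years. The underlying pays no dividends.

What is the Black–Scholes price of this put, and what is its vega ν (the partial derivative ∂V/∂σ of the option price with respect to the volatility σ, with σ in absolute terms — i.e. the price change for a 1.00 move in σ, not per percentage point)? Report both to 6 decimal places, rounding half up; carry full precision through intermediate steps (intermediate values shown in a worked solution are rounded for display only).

price = 11.050359
ν = 45.094848

σ√T = 0.4286·√2.4572 = 0.671850
d₁ = (ln(S/K) + (r+σ²/2)T) / (σ√T) = (ln(103.09/83.49) + (0.0535+0.4286²/2)·2.4572) / 0.671850 = (0.210876 + 0.357152) / 0.671850 = 0.845467
d₂ = d₁ − σ√T = 0.845467 − 0.671850 = 0.173617
e^{−rT} = e^{−0.0535·2.4572} = 0.876814
N(−d₁) = 0.198925,  N(−d₂) = 0.431083
Put price V = K·e^{−rT}·N(−d₂) − S·N(−d₁) = 31.557549 − 20.507190 = 11.050359
φ(d₁) = (1/√(2π))·e^{−d₁²/2} = 0.279055
ν = S·φ(d₁)·√T = 45.094848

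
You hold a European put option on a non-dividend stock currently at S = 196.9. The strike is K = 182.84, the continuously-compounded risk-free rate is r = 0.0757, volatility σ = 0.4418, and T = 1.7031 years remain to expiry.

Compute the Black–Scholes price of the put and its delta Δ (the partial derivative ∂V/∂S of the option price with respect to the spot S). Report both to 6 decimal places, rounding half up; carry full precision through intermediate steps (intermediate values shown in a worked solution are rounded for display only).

σ√T = 0.4418·√1.7031 = 0.576562
d₁ = (ln(S/K) + (r+σ²/2)T) / (σ√T) = (ln(196.9/182.84) + (0.0757+0.4418²/2)·1.7031) / 0.576562 = (0.074085 + 0.295136) / 0.576562 = 0.640384
d₂ = d₁ − σ√T = 0.640384 − 0.576562 = 0.063822
e^{−rT} = e^{−0.0757·1.7031} = 0.879040
N(−d₁) = 0.260961,  N(−d₂) = 0.474556
Put price V = K·e^{−rT}·N(−d₂) − S·N(−d₁) = 76.272375 − 51.383316 = 24.889059
Δ = −N(−d₁) = -0.260961

price = 24.889059
Δ = -0.260961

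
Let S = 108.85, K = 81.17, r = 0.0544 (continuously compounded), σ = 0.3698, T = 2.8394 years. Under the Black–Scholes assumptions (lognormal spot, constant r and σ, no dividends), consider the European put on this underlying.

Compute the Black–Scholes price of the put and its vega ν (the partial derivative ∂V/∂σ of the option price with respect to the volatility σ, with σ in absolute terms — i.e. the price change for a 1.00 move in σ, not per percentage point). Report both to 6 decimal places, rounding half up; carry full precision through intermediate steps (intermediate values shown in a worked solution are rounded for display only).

price = 7.299303
ν = 43.035825

σ√T = 0.3698·√2.8394 = 0.623132
d₁ = (ln(S/K) + (r+σ²/2)T) / (σ√T) = (ln(108.85/81.17) + (0.0544+0.3698²/2)·2.8394) / 0.623132 = (0.293425 + 0.348610) / 0.623132 = 1.030336
d₂ = d₁ − σ√T = 1.030336 − 0.623132 = 0.407203
e^{−rT} = e^{−0.0544·2.8394} = 0.856875
N(−d₁) = 0.151426,  N(−d₂) = 0.341929
Put price V = K·e^{−rT}·N(−d₂) − S·N(−d₁) = 23.782049 − 16.482747 = 7.299303
φ(d₁) = (1/√(2π))·e^{−d₁²/2} = 0.234633
ν = S·φ(d₁)·√T = 43.035825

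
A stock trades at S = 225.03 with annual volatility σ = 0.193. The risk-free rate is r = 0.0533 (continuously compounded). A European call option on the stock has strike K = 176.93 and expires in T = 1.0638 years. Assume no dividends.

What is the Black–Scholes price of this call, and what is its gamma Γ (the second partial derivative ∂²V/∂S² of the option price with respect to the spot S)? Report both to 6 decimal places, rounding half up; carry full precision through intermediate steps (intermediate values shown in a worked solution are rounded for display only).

price = 58.998761
Γ = 0.002506

σ√T = 0.193·√1.0638 = 0.199062
d₁ = (ln(S/K) + (r+σ²/2)T) / (σ√T) = (ln(225.03/176.93) + (0.0533+0.193²/2)·1.0638) / 0.199062 = (0.240480 + 0.076513) / 0.199062 = 1.592437
d₂ = d₁ − σ√T = 1.592437 − 0.199062 = 1.393375
e^{−rT} = e^{−0.0533·1.0638} = 0.944877
N(d₁) = 0.944357,  N(d₂) = 0.918247
Call price V = S·N(d₁) − K·e^{−rT}·N(d₂) = 212.508583 − 153.509822 = 58.998761
φ(d₁) = (1/√(2π))·e^{−d₁²/2} = 0.112268
Γ = φ(d₁) / (S·σ·√T) = 0.002506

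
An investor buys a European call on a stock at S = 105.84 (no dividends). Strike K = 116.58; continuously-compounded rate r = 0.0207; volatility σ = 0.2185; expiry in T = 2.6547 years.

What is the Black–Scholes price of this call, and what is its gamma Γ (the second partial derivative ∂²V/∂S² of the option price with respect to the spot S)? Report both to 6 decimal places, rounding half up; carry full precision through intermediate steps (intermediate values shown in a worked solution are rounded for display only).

price = 13.121668
Γ = 0.010568

σ√T = 0.2185·√2.6547 = 0.356008
d₁ = (ln(S/K) + (r+σ²/2)T) / (σ√T) = (ln(105.84/116.58) + (0.0207+0.2185²/2)·2.6547) / 0.356008 = (-0.096649 + 0.118323) / 0.356008 = 0.060880
d₂ = d₁ − σ√T = 0.060880 − 0.356008 = -0.295127
e^{−rT} = e^{−0.0207·2.6547} = 0.946530
N(d₁) = 0.524273,  N(d₂) = 0.383948
Call price V = S·N(d₁) − K·e^{−rT}·N(d₂) = 55.489015 − 42.367347 = 13.121668
φ(d₁) = (1/√(2π))·e^{−d₁²/2} = 0.398204
Γ = φ(d₁) / (S·σ·√T) = 0.010568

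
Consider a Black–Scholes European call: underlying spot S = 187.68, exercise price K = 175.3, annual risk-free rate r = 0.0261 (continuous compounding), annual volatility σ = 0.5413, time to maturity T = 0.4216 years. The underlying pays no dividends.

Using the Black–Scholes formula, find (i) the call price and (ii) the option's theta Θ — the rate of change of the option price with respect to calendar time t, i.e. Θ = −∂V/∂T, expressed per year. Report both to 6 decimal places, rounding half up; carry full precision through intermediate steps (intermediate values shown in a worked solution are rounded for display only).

price = 32.963299
Θ = -31.148480

σ√T = 0.5413·√0.4216 = 0.351470
d₁ = (ln(S/K) + (r+σ²/2)T) / (σ√T) = (ln(187.68/175.3) + (0.0261+0.5413²/2)·0.4216) / 0.351470 = (0.068240 + 0.072769) / 0.351470 = 0.401198
d₂ = d₁ − σ√T = 0.401198 − 0.351470 = 0.049728
e^{−rT} = e^{−0.0261·0.4216} = 0.989057
N(d₁) = 0.655863,  N(d₂) = 0.519830
Call price V = S·N(d₁) − K·e^{−rT}·N(d₂) = 123.092309 − 90.129010 = 32.963299
φ(d₁) = (1/√(2π))·e^{−d₁²/2} = 0.368093
Θ = −S·φ(d₁)·σ/(2√T) − r·K·e^{−rT}·N(d₂) = −28.796113 − 2.352367 = -31.148480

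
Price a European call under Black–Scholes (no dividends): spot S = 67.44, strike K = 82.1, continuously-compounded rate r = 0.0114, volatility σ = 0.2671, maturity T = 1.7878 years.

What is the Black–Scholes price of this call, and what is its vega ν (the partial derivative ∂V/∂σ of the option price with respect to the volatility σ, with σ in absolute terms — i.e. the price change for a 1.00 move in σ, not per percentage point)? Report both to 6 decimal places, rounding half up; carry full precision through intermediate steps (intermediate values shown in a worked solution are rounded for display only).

price = 5.211985
ν = 34.231210

σ√T = 0.2671·√1.7878 = 0.357136
d₁ = (ln(S/K) + (r+σ²/2)T) / (σ√T) = (ln(67.44/82.1) + (0.0114+0.2671²/2)·1.7878) / 0.357136 = (-0.196700 + 0.084154) / 0.357136 = -0.315134
d₂ = d₁ − σ√T = -0.315134 − 0.357136 = -0.672270
e^{−rT} = e^{−0.0114·1.7878} = 0.979825
N(d₁) = 0.376330,  N(d₂) = 0.250706
Call price V = S·N(d₁) − K·e^{−rT}·N(d₂) = 25.379680 − 20.167695 = 5.211985
φ(d₁) = (1/√(2π))·e^{−d₁²/2} = 0.379617
ν = S·φ(d₁)·√T = 34.231210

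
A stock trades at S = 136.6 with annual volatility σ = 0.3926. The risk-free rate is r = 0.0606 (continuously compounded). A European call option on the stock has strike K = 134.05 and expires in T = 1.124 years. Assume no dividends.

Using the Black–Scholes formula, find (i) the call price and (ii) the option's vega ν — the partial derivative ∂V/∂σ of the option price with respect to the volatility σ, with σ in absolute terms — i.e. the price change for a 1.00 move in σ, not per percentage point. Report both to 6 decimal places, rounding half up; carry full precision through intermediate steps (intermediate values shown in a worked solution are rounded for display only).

price = 27.732756
ν = 52.963685

σ√T = 0.3926·√1.124 = 0.416230
d₁ = (ln(S/K) + (r+σ²/2)T) / (σ√T) = (ln(136.6/134.05) + (0.0606+0.3926²/2)·1.124) / 0.416230 = (0.018844 + 0.154738) / 0.416230 = 0.417034
d₂ = d₁ − σ√T = 0.417034 − 0.416230 = 0.000804
e^{−rT} = e^{−0.0606·1.124} = 0.934154
N(d₁) = 0.661673,  N(d₂) = 0.500321
Call price V = S·N(d₁) − K·e^{−rT}·N(d₂) = 90.384579 − 62.651822 = 27.732756
φ(d₁) = (1/√(2π))·e^{−d₁²/2} = 0.365716
ν = S·φ(d₁)·√T = 52.963685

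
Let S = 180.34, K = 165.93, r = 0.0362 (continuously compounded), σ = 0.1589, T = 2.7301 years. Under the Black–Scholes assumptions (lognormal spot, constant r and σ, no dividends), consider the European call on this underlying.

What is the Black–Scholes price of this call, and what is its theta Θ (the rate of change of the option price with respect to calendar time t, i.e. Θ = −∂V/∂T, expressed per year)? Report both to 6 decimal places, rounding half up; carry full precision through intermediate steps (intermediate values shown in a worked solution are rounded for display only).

σ√T = 0.1589·√2.7301 = 0.262551
d₁ = (ln(S/K) + (r+σ²/2)T) / (σ√T) = (ln(180.34/165.93) + (0.0362+0.1589²/2)·2.7301) / 0.262551 = (0.083278 + 0.133296) / 0.262551 = 0.824884
d₂ = d₁ − σ√T = 0.824884 − 0.262551 = 0.562334
e^{−rT} = e^{−0.0362·2.7301} = 0.905897
N(d₁) = 0.795281,  N(d₂) = 0.713056
Call price V = S·N(d₁) − K·e^{−rT}·N(d₂) = 143.421051 − 107.183320 = 36.237730
φ(d₁) = (1/√(2π))·e^{−d₁²/2} = 0.283894
Θ = −S·φ(d₁)·σ/(2√T) − r·K·e^{−rT}·N(d₂) = −2.461797 − 3.880036 = -6.341834

price = 36.237730
Θ = -6.341834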